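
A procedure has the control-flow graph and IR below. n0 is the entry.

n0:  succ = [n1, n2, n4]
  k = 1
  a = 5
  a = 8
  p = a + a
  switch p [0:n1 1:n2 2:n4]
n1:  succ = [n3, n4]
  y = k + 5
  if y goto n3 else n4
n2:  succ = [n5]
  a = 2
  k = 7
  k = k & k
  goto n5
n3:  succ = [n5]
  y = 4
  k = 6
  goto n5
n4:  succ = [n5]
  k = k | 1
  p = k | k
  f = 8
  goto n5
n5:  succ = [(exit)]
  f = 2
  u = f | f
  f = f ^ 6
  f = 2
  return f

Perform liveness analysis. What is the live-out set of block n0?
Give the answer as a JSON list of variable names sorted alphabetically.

Per-block:
  n0: def={a,k,p} ue=∅
  n1: def={y} ue={k}
  n2: def={a,k} ue=∅
  n3: def={k,y} ue=∅
  n4: def={f,k,p} ue={k}
  n5: def={f,u} ue=∅

Live sets:
  n0: in=∅ out={k}
  n1: in={k} out={k}
  n2: in=∅ out=∅
  n3: in=∅ out=∅
  n4: in={k} out=∅
  n5: in=∅ out=∅

live-out(n0) = ["k"]

Answer: ["k"]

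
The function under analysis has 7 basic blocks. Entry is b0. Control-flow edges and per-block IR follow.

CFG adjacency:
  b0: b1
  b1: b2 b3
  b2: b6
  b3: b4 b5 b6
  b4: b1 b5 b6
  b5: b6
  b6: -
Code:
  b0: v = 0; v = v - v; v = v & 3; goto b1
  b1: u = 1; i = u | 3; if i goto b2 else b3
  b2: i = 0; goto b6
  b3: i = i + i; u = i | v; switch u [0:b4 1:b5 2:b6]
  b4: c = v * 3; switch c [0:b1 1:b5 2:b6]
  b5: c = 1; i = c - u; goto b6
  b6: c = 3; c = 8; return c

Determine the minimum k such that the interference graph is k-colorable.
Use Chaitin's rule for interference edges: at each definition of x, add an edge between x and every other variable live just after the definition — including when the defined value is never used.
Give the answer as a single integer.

Answer: 3

Analysis:
def/use:
  b0 def {v} use ∅
  b1 def {i,u} use ∅
  b2 def {i} use ∅
  b3 def {i,u} use {i,v}
  b4 def {c} use {v}
  b5 def {c,i} use {u}
  b6 def {c} use ∅

Backward fixpoint:
  b0: in=∅ out={v}
  b1: in={v} out={i,v}
  b2: in=∅ out=∅
  b3: in={i,v} out={u,v}
  b4: in={u,v} out={u,v}
  b5: in={u} out=∅
  b6: in=∅ out=∅

Conflict graph:
  c: {u,v}
  i: {v}
  u: {c,v}
  v: {c,i,u}

Registers:
  clique {c,u,v} ⇒ need ≥ 3
  assign c→R1 i→R1 u→R2 v→R0 — no edge inside a register ⇒ χ ≤ 3
  χ = 3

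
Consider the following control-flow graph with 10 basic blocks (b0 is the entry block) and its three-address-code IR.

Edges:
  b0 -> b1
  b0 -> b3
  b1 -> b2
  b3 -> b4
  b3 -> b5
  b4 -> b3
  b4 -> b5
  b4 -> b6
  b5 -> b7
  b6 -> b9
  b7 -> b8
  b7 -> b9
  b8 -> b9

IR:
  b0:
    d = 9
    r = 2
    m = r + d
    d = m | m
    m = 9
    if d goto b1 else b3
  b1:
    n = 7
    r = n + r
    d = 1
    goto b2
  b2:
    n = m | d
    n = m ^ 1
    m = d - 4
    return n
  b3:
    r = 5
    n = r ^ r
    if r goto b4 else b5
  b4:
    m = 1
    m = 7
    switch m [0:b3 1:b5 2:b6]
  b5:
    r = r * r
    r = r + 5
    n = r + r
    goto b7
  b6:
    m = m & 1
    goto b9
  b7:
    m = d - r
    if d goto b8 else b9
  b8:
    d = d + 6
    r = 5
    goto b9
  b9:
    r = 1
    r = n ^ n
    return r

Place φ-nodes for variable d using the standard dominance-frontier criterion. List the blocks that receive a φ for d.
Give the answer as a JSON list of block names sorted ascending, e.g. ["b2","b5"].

idom tree: b1←b0 b2←b1 b3←b0 b4←b3 b5←b3 b6←b4 b7←b5 b8←b7 b9←b3
Join-block Dom:
  b3: preds {b0,b4}: {b0} ∩ {b0,b3,b4} = {b0}; idom=b0
  b5: preds {b3,b4}: {b0,b3} ∩ {b0,b3,b4} = {b0,b3}; idom=b3
  b9: preds {b6,b7,b8}: {b0,b3,b4,b6} ∩ {b0,b3,b5,b7} ∩ {b0,b3,b5,b7,b8} = {b0,b3}; idom=b3

DF derivation:
  join b3 pred b0: · stop@b0
  join b3 pred b4: b4→b3 stop@b0
  join b5 pred b3: · stop@b3
  join b5 pred b4: b4 stop@b3
  join b9 pred b6: b6→b4 stop@b3
  join b9 pred b7: b7→b5 stop@b3
  join b9 pred b8: b8→b7→b5 stop@b3
  b0: DF=∅
  b1: DF=∅
  b2: DF=∅
  b3: DF={b3}
  b4: DF={b3,b5,b9}
  b5: DF={b9}
  b6: DF={b9}
  b7: DF={b9}
  b8: DF={b9}
  b9: DF=∅

φ for d: defs {b0,b1,b8}
  DF⁺ = {b9}

Answer: ["b9"]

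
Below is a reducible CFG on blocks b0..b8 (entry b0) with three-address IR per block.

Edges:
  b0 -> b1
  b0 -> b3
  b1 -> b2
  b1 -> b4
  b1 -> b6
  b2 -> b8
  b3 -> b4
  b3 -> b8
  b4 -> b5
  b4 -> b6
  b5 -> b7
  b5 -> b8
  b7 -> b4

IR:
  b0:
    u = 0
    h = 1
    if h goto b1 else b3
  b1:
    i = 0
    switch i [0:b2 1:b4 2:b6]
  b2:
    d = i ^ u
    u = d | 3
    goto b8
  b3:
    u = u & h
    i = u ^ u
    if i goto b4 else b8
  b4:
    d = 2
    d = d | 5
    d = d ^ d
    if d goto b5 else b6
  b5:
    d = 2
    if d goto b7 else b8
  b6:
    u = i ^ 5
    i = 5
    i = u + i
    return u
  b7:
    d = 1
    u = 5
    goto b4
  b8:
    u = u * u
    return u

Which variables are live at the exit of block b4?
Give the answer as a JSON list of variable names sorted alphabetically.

Answer: ["i", "u"]

Working:
Per-block:
  b0: def={h,u} ue=∅
  b1: def={i} ue=∅
  b2: def={d,u} ue={i,u}
  b3: def={i,u} ue={h,u}
  b4: def={d} ue=∅
  b5: def={d} ue=∅
  b6: def={i,u} ue={i}
  b7: def={d,u} ue=∅
  b8: def={u} ue={u}

Backward fixpoint:
  live b0: ∅→{h,u}
  live b1: {u}→{i,u}
  live b2: {i,u}→{u}
  live b3: {h,u}→{i,u}
  live b4: {i,u}→{i,u}
  live b5: {i,u}→{i,u}
  live b6: {i}→∅
  live b7: {i}→{i,u}
  live b8: {u}→∅

live-out(b4) = ["i", "u"]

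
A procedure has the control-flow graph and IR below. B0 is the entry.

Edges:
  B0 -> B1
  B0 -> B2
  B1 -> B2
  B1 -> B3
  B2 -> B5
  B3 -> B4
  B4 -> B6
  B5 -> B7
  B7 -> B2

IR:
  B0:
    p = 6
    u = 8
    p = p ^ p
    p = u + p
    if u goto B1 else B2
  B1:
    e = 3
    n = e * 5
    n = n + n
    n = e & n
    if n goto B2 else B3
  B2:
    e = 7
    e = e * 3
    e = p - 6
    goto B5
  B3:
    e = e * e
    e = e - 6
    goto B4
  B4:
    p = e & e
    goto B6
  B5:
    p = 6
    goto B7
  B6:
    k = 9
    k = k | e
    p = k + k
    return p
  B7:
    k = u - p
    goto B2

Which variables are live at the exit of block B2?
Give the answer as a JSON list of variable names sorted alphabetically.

Block summaries:
  B0: {p,u} / ∅
  B1: {e,n} / ∅
  B2: {e} / {p}
  B3: {e} / {e}
  B4: {p} / {e}
  B5: {p} / ∅
  B6: {k,p} / {e}
  B7: {k} / {p,u}

Backward fixpoint:
  B0: in=∅ out={p,u}
  B1: in={p,u} out={e,p,u}
  B2: in={p,u} out={u}
  B3: in={e} out={e}
  B4: in={e} out={e}
  B5: in={u} out={p,u}
  B6: in={e} out=∅
  B7: in={p,u} out={p,u}

live-out(B2) = ["u"]

Answer: ["u"]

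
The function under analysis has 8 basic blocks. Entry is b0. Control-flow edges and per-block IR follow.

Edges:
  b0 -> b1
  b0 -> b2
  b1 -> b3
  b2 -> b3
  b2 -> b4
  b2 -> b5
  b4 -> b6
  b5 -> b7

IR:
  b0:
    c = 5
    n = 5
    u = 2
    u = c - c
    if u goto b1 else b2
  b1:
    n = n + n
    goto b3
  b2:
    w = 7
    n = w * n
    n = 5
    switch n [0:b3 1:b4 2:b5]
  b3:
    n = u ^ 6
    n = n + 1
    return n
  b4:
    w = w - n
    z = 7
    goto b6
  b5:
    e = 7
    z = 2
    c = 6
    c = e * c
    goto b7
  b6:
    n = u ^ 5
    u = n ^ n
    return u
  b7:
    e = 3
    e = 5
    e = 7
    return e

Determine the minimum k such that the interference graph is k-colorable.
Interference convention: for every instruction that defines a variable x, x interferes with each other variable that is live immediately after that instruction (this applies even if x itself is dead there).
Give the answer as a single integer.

Answer: 3

Working:
def/use:
  b0 def {c,n,u} use ∅
  b1 def {n} use {n}
  b2 def {n,w} use {n}
  b3 def {n} use {u}
  b4 def {w,z} use {n,w}
  b5 def {c,e,z} use ∅
  b6 def {n,u} use {u}
  b7 def {e} use ∅

Backward fixpoint:
  live b0: ∅→{n,u}
  live b1: {n,u}→{u}
  live b2: {n,u}→{n,u,w}
  live b3: {u}→∅
  live b4: {n,u,w}→{u}
  live b5: ∅→∅
  live b6: {u}→∅
  live b7: ∅→∅

Interference:
  c — {e,n,u}
  e — {c,z}
  n — {c,u,w}
  u — {c,n,w,z}
  w — {n,u}
  z — {e,u}

Registers:
  clique {c,n,u} ⇒ need ≥ 3
  assign c→r1 e→r0 n→r2 u→r0 w→r1 z→r1 — no edge inside a register ⇒ χ ≤ 3
  χ = 3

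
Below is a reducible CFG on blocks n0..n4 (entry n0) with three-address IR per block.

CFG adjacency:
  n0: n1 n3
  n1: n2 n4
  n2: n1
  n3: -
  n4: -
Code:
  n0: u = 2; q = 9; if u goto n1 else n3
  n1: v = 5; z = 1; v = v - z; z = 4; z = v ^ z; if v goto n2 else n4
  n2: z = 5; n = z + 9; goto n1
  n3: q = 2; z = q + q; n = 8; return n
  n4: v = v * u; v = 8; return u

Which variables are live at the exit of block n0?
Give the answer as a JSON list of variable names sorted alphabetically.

Per-block:
  n0: def={q,u} ue=∅
  n1: def={v,z} ue=∅
  n2: def={n,z} ue=∅
  n3: def={n,q,z} ue=∅
  n4: def={v} ue={u,v}

Backward fixpoint:
  n0 li=∅ lo={u}
  n1 li={u} lo={u,v}
  n2 li={u} lo={u}
  n3 li=∅ lo=∅
  n4 li={u,v} lo=∅

live-out(n0) = ["u"]

Answer: ["u"]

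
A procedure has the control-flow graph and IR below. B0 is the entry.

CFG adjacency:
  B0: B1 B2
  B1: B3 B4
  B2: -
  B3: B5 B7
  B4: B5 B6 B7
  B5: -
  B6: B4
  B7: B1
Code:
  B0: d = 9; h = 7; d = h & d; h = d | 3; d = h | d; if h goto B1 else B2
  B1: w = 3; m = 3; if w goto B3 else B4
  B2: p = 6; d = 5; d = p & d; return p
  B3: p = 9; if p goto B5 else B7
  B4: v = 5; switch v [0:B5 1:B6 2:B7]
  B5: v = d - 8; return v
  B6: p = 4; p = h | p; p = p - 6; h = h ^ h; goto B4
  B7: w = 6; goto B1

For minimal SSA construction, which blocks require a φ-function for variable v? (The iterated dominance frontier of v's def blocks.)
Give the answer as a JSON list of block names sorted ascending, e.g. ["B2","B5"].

idom tree: B1←B0 B2←B0 B3←B1 B4←B1 B5←B1 B6←B4 B7←B1
Dom at joins:
  B1: preds {B0,B7}: {B0} ∩ {B0,B1,B7} = {B0}; idom=B0
  B4: preds {B1,B6}: {B0,B1} ∩ {B0,B1,B4,B6} = {B0,B1}; idom=B1
  B5: preds {B3,B4}: {B0,B1,B3} ∩ {B0,B1,B4} = {B0,B1}; idom=B1
  B7: preds {B3,B4}: {B0,B1,B3} ∩ {B0,B1,B4} = {B0,B1}; idom=B1

DF derivation:
  join B1 pred B0: · stop@B0
  join B1 pred B7: B7→B1 stop@B0
  join B4 pred B1: · stop@B1
  join B4 pred B6: B6→B4 stop@B1
  join B5 pred B3: B3 stop@B1
  join B5 pred B4: B4 stop@B1
  join B7 pred B3: B3 stop@B1
  join B7 pred B4: B4 stop@B1
  DF(B0)=∅
  DF(B1)={B1}
  DF(B2)=∅
  DF(B3)={B5,B7}
  DF(B4)={B4,B5,B7}
  DF(B5)=∅
  DF(B6)={B4}
  DF(B7)={B1}

φ for v: defs {B4,B5}
  DF⁺ = {B1,B4,B5,B7}

Answer: ["B1", "B4", "B5", "B7"]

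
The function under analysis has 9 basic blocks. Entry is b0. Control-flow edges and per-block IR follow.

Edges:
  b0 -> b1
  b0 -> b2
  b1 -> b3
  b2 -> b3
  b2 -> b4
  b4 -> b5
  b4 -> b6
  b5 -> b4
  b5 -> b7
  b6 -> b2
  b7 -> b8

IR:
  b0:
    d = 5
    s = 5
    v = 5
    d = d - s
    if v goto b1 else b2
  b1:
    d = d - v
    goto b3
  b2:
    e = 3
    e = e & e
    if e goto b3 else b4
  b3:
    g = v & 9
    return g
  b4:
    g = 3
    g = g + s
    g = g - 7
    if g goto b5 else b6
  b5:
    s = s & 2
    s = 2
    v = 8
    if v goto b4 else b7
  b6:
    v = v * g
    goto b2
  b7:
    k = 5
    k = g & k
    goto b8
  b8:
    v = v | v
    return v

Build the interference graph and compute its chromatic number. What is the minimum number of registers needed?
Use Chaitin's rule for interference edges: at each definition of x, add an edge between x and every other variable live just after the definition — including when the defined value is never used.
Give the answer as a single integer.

Block summaries:
  b0: def={d,s,v} ue=∅
  b1: def={d} ue={d,v}
  b2: def={e} ue=∅
  b3: def={g} ue={v}
  b4: def={g} ue={s}
  b5: def={s,v} ue={s}
  b6: def={v} ue={g,v}
  b7: def={k} ue={g}
  b8: def={v} ue={v}

Live sets:
  b0: in=∅ out={d,s,v}
  b1: in={d,v} out={v}
  b2: in={s,v} out={s,v}
  b3: in={v} out=∅
  b4: in={s,v} out={g,s,v}
  b5: in={g,s} out={g,s,v}
  b6: in={g,s,v} out={s,v}
  b7: in={g,v} out={v}
  b8: in={v} out=∅

Conflict graph:
  d — {s,v}
  e — {s,v}
  g — {k,s,v}
  k — {g,v}
  s — {d,e,g,v}
  v — {d,e,g,k,s}

Chromatic number:
  lower bound: {d,s,v} mutually conflict ⇒ χ ≥ 3
  3-colouring: R0={v}  R1={k,s}  R2={d,e,g}
  χ = 3

Answer: 3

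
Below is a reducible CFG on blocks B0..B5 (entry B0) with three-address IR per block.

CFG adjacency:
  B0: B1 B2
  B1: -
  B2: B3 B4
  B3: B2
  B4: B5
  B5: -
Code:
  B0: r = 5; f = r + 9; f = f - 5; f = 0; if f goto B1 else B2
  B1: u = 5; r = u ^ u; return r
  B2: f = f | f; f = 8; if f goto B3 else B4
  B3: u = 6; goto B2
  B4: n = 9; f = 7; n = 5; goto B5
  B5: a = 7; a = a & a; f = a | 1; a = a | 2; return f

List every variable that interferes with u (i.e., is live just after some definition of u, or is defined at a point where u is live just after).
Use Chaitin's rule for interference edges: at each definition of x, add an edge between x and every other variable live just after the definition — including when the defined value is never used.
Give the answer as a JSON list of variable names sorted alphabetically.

Answer: ["f"]

Analysis:
Per-block:
  B0 def {f,r} use ∅
  B1 def {r,u} use ∅
  B2 def {f} use {f}
  B3 def {u} use ∅
  B4 def {f,n} use ∅
  B5 def {a,f} use ∅

Backward fixpoint:
  B0 li=∅ lo={f}
  B1 li=∅ lo=∅
  B2 li={f} lo={f}
  B3 li={f} lo={f}
  B4 li=∅ lo=∅
  B5 li=∅ lo=∅

Interfere edges:
  a: {f}
  f: {a,u}
  n: ∅
  r: ∅
  u: {f}

N(u) = ["f"]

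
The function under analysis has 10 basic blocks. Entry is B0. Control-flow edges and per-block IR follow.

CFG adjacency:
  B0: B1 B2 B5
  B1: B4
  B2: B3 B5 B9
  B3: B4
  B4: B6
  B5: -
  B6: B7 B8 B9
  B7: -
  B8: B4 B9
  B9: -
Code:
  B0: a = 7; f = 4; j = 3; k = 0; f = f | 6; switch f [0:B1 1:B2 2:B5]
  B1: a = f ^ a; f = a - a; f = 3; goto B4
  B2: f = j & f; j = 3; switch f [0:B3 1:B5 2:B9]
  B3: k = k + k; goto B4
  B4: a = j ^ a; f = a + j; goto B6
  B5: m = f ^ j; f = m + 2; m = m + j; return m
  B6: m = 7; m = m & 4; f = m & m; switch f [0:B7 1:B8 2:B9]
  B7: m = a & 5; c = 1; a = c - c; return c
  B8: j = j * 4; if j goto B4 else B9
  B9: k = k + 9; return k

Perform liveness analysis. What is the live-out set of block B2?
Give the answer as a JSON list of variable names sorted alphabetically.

Answer: ["a", "f", "j", "k"]

Working:
Per-block:
  B0 def {a,f,j,k} use ∅
  B1 def {a,f} use {a,f}
  B2 def {f,j} use {f,j}
  B3 def {k} use {k}
  B4 def {a,f} use {a,j}
  B5 def {f,m} use {f,j}
  B6 def {f,m} use ∅
  B7 def {a,c,m} use {a}
  B8 def {j} use {j}
  B9 def {k} use {k}

Liveness:
  B0 li=∅ lo={a,f,j,k}
  B1 li={a,f,j,k} lo={a,j,k}
  B2 li={a,f,j,k} lo={a,f,j,k}
  B3 li={a,j,k} lo={a,j,k}
  B4 li={a,j,k} lo={a,j,k}
  B5 li={f,j} lo=∅
  B6 li={a,j,k} lo={a,j,k}
  B7 li={a} lo=∅
  B8 li={a,j,k} lo={a,j,k}
  B9 li={k} lo=∅

live-out(B2) = ["a", "f", "j", "k"]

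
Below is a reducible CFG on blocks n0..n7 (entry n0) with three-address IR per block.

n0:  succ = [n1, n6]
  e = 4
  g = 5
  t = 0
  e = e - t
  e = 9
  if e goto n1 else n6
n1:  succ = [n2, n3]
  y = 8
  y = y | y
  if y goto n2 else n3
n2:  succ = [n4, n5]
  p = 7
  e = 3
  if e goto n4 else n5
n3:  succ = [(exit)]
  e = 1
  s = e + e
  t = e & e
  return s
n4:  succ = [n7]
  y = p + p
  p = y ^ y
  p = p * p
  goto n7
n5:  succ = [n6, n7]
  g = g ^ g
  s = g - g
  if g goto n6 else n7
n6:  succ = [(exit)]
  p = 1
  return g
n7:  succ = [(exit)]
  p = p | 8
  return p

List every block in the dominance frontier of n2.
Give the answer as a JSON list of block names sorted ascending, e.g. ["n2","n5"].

Answer: ["n6"]

Working:
idom tree: n1←n0 n2←n1 n3←n1 n4←n2 n5←n2 n6←n0 n7←n2
Dom∩ at merges:
  n6: preds {n0,n5}: {n0} ∩ {n0,n1,n2,n5} = {n0}; idom=n0
  n7: preds {n4,n5}: {n0,n1,n2,n4} ∩ {n0,n1,n2,n5} = {n0,n1,n2}; idom=n2

DF walk-up:
  n6←n0: walk · to n0
  n6←n5: walk n5→n2→n1 to n0
  n7←n4: walk n4 to n2
  n7←n5: walk n5 to n2
  n0 → ∅
  n1 → {n6}
  n2 → {n6}
  n3 → ∅
  n4 → {n7}
  n5 → {n6,n7}
  n6 → ∅
  n7 → ∅

DF(n2) = ["n6"]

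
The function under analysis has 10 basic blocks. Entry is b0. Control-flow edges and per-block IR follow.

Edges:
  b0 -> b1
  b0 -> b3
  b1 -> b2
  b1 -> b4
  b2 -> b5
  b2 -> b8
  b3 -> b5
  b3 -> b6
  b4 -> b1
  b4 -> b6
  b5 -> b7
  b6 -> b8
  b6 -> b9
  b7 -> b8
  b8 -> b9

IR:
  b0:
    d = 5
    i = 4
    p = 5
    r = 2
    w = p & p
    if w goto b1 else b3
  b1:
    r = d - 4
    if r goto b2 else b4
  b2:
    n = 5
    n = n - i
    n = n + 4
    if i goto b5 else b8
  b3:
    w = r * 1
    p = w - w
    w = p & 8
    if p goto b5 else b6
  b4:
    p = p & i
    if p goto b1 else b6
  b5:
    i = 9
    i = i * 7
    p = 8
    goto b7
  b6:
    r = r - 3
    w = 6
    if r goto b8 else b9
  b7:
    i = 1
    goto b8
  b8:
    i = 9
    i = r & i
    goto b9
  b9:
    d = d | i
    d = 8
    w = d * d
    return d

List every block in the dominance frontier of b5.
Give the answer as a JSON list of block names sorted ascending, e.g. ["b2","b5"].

Answer: ["b8"]

Derivation:
idom tree: b1←b0 b2←b1 b3←b0 b4←b1 b5←b0 b6←b0 b7←b5 b8←b0 b9←b0
Dom∩ at merges:
  b1: preds {b0,b4}: {b0} ∩ {b0,b1,b4} = {b0}; idom=b0
  b5: preds {b2,b3}: {b0,b1,b2} ∩ {b0,b3} = {b0}; idom=b0
  b6: preds {b3,b4}: {b0,b3} ∩ {b0,b1,b4} = {b0}; idom=b0
  b8: preds {b2,b6,b7}: {b0,b1,b2} ∩ {b0,b6} ∩ {b0,b5,b7} = {b0}; idom=b0
  b9: preds {b6,b8}: {b0,b6} ∩ {b0,b8} = {b0}; idom=b0

DF walk-up:
  b1←b0: walk · to b0
  b1←b4: walk b4→b1 to b0
  b5←b2: walk b2→b1 to b0
  b5←b3: walk b3 to b0
  b6←b3: walk b3 to b0
  b6←b4: walk b4→b1 to b0
  b8←b2: walk b2→b1 to b0
  b8←b6: walk b6 to b0
  b8←b7: walk b7→b5 to b0
  b9←b6: walk b6 to b0
  b9←b8: walk b8 to b0
  DF(b0)=∅
  DF(b1)={b1,b5,b6,b8}
  DF(b2)={b5,b8}
  DF(b3)={b5,b6}
  DF(b4)={b1,b6}
  DF(b5)={b8}
  DF(b6)={b8,b9}
  DF(b7)={b8}
  DF(b8)={b9}
  DF(b9)=∅

DF(b5) = ["b8"]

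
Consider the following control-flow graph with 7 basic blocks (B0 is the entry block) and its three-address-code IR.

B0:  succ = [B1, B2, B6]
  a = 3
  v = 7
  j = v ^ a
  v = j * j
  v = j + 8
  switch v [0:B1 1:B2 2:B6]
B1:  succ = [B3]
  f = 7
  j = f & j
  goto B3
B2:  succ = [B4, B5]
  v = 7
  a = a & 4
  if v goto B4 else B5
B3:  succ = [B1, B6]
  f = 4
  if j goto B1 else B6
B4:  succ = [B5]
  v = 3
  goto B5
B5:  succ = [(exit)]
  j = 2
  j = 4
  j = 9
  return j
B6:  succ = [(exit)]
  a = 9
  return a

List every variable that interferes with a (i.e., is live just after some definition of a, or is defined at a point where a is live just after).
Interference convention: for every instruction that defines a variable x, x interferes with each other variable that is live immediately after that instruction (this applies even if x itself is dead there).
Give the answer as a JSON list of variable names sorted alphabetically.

Block summaries:
  B0: def={a,j,v} ue=∅
  B1: def={f,j} ue={j}
  B2: def={a,v} ue={a}
  B3: def={f} ue={j}
  B4: def={v} ue=∅
  B5: def={j} ue=∅
  B6: def={a} ue=∅

Liveness:
  B0: in=∅ out={a,j}
  B1: in={j} out={j}
  B2: in={a} out=∅
  B3: in={j} out={j}
  B4: in=∅ out=∅
  B5: in=∅ out=∅
  B6: in=∅ out=∅

Conflict graph:
  a — {j,v}
  f — {j}
  j — {a,f,v}
  v — {a,j}

N(a) = ["j", "v"]

Answer: ["j", "v"]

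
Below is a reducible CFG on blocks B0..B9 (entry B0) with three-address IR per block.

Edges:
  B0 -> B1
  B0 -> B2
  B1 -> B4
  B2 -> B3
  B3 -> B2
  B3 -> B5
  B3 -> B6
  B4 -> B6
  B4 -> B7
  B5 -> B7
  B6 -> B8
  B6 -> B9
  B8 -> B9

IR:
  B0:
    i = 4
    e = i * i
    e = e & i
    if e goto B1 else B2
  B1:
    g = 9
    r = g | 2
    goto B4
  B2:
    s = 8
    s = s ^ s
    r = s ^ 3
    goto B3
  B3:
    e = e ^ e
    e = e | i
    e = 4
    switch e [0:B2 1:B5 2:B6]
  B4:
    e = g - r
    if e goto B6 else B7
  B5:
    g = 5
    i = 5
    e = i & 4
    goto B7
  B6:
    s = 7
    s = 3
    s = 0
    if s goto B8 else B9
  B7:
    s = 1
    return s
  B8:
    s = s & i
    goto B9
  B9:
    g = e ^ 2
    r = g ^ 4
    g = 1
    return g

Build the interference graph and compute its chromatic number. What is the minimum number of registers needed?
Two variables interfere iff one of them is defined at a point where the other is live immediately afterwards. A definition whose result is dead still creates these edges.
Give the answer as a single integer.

Per-block:
  B0: {e,i} / ∅
  B1: {g,r} / ∅
  B2: {r,s} / ∅
  B3: {e} / {e,i}
  B4: {e} / {g,r}
  B5: {e,g,i} / ∅
  B6: {s} / ∅
  B7: {s} / ∅
  B8: {s} / {i,s}
  B9: {g,r} / {e}

Liveness:
  B0: in=∅ out={e,i}
  B1: in={i} out={g,i,r}
  B2: in={e,i} out={e,i}
  B3: in={e,i} out={e,i}
  B4: in={g,i,r} out={e,i}
  B5: in=∅ out=∅
  B6: in={e,i} out={e,i,s}
  B7: in=∅ out=∅
  B8: in={e,i,s} out={e}
  B9: in={e} out=∅

Interference:
  e↔{i,r,s}
  g↔{i,r}
  i↔{e,g,r,s}
  r↔{e,g,i}
  s↔{e,i}

Chromatic number:
  lower bound: {e,i,r} mutually conflict ⇒ χ ≥ 3
  assign e→R1 g→R1 i→R0 r→R2 s→R2 — no edge inside a register ⇒ χ ≤ 3
  χ = 3

Answer: 3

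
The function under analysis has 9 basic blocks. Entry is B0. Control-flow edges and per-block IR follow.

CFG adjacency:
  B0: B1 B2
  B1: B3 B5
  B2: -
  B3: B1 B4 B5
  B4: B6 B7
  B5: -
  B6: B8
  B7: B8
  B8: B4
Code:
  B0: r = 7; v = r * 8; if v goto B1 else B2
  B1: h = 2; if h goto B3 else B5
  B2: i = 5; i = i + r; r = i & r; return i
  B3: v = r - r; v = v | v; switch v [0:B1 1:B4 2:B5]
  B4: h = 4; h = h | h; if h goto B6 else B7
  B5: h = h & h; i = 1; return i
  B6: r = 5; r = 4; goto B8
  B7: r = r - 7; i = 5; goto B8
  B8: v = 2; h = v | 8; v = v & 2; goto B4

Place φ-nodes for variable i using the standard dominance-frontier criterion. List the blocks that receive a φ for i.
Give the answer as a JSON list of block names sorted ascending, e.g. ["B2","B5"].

idom tree: B1←B0 B2←B0 B3←B1 B4←B3 B5←B1 B6←B4 B7←B4 B8←B4
Join-block Dom:
  B1: preds {B0,B3}: {B0} ∩ {B0,B1,B3} = {B0}; idom=B0
  B4: preds {B3,B8}: {B0,B1,B3} ∩ {B0,B1,B3,B4,B8} = {B0,B1,B3}; idom=B3
  B5: preds {B1,B3}: {B0,B1} ∩ {B0,B1,B3} = {B0,B1}; idom=B1
  B8: preds {B6,B7}: {B0,B1,B3,B4,B6} ∩ {B0,B1,B3,B4,B7} = {B0,B1,B3,B4}; idom=B4

DF derivation:
  join B1 pred B0: · stop@B0
  join B1 pred B3: B3→B1 stop@B0
  join B4 pred B3: · stop@B3
  join B4 pred B8: B8→B4 stop@B3
  join B5 pred B1: · stop@B1
  join B5 pred B3: B3 stop@B1
  join B8 pred B6: B6 stop@B4
  join B8 pred B7: B7 stop@B4
  DF(B0)=∅
  DF(B1)={B1}
  DF(B2)=∅
  DF(B3)={B1,B5}
  DF(B4)={B4}
  DF(B5)=∅
  DF(B6)={B8}
  DF(B7)={B8}
  DF(B8)={B4}

φ for i: defs {B2,B5,B7}
  DF⁺ = {B4,B8}

Answer: ["B4", "B8"]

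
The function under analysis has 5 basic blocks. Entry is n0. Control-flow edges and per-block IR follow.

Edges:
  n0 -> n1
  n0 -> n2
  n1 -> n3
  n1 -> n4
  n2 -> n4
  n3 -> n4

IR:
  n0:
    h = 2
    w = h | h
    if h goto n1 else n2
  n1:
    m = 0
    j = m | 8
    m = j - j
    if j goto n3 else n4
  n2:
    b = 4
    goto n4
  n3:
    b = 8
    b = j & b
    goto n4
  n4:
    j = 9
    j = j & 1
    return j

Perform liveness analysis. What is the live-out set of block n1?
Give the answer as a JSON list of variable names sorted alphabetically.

Per-block:
  n0: {h,w} / ∅
  n1: {j,m} / ∅
  n2: {b} / ∅
  n3: {b} / {j}
  n4: {j} / ∅

Live sets:
  n0 li=∅ lo=∅
  n1 li=∅ lo={j}
  n2 li=∅ lo=∅
  n3 li={j} lo=∅
  n4 li=∅ lo=∅

live-out(n1) = ["j"]

Answer: ["j"]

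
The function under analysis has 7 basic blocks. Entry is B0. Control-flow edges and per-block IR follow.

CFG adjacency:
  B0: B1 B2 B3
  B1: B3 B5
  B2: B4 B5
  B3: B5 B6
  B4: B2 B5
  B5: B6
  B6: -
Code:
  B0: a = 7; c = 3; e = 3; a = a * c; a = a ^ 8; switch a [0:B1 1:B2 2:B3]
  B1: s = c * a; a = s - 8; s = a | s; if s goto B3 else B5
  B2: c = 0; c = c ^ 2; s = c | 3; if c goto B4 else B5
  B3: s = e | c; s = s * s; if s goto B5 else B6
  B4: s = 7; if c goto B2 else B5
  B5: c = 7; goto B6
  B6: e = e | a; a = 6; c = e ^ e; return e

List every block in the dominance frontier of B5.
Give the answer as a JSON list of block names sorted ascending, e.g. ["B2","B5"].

idom tree: B1←B0 B2←B0 B3←B0 B4←B2 B5←B0 B6←B0
Dom∩ at merges:
  B2: preds {B0,B4}: {B0} ∩ {B0,B2,B4} = {B0}; idom=B0
  B3: preds {B0,B1}: {B0} ∩ {B0,B1} = {B0}; idom=B0
  B5: preds {B1,B2,B3,B4}: {B0,B1} ∩ {B0,B2} ∩ {B0,B3} ∩ {B0,B2,B4} = {B0}; idom=B0
  B6: preds {B3,B5}: {B0,B3} ∩ {B0,B5} = {B0}; idom=B0

DF derivation:
  B2←B0: walk · to B0
  B2←B4: walk B4→B2 to B0
  B3←B0: walk · to B0
  B3←B1: walk B1 to B0
  B5←B1: walk B1 to B0
  B5←B2: walk B2 to B0
  B5←B3: walk B3 to B0
  B5←B4: walk B4→B2 to B0
  B6←B3: walk B3 to B0
  B6←B5: walk B5 to B0
  DF(B0)=∅
  DF(B1)={B3,B5}
  DF(B2)={B2,B5}
  DF(B3)={B5,B6}
  DF(B4)={B2,B5}
  DF(B5)={B6}
  DF(B6)=∅

DF(B5) = ["B6"]

Answer: ["B6"]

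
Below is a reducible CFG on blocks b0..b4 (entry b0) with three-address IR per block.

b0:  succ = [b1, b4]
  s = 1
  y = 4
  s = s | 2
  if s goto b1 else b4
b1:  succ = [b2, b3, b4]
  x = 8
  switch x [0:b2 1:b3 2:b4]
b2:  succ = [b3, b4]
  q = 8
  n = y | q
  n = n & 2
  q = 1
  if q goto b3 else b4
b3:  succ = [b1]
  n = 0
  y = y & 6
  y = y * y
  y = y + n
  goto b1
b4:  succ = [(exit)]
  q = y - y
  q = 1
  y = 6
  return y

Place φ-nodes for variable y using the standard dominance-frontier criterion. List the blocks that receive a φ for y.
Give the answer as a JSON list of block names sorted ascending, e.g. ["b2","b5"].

Answer: ["b1", "b4"]

Derivation:
idom tree: b1←b0 b2←b1 b3←b1 b4←b0
Dom at joins:
  b1: preds {b0,b3}: {b0} ∩ {b0,b1,b3} = {b0}; idom=b0
  b3: preds {b1,b2}: {b0,b1} ∩ {b0,b1,b2} = {b0,b1}; idom=b1
  b4: preds {b0,b1,b2}: {b0} ∩ {b0,b1} ∩ {b0,b1,b2} = {b0}; idom=b0

Frontier:
  join b1 pred b0: · stop@b0
  join b1 pred b3: b3→b1 stop@b0
  join b3 pred b1: · stop@b1
  join b3 pred b2: b2 stop@b1
  join b4 pred b0: · stop@b0
  join b4 pred b1: b1 stop@b0
  join b4 pred b2: b2→b1 stop@b0
  b0 → ∅
  b1 → {b1,b4}
  b2 → {b3,b4}
  b3 → {b1}
  b4 → ∅

φ for y: defs {b0,b3,b4}
  DF⁺ = {b1,b4}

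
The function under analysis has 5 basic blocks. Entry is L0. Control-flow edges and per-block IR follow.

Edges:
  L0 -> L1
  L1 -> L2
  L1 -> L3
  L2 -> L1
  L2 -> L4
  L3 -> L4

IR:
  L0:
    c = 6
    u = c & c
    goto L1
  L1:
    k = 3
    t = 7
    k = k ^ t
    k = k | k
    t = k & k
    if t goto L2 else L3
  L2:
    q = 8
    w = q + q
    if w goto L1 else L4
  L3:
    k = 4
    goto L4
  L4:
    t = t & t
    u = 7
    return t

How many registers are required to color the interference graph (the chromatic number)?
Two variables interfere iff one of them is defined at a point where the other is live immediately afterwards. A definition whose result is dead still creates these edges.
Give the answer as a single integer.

Answer: 2

Analysis:
Block summaries:
  L0 def {c,u} use ∅
  L1 def {k,t} use ∅
  L2 def {q,w} use ∅
  L3 def {k} use ∅
  L4 def {t,u} use {t}

Liveness:
  L0: in=∅ out=∅
  L1: in=∅ out={t}
  L2: in={t} out={t}
  L3: in={t} out={t}
  L4: in={t} out=∅

Conflict graph:
  c: ∅
  k: {t}
  q: {t}
  t: {k,q,u,w}
  u: {t}
  w: {t}

Registers:
  lower bound: {k,t} mutually conflict ⇒ χ ≥ 2
  2-colouring: r0={c,t}  r1={k,q,u,w}
  χ = 2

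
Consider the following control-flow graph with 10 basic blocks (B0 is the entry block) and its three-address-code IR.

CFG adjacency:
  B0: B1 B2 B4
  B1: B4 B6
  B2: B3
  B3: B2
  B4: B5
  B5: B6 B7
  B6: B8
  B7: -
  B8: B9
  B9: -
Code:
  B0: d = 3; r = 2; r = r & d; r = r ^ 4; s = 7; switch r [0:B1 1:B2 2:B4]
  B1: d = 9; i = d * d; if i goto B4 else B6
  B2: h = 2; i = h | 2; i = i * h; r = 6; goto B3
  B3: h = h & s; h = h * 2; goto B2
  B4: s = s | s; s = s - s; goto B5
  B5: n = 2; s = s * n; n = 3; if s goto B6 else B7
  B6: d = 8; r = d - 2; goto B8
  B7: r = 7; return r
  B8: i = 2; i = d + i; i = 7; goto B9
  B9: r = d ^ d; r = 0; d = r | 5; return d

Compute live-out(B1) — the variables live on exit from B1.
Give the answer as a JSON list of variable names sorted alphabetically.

def/use:
  B0 def {d,r,s} use ∅
  B1 def {d,i} use ∅
  B2 def {h,i,r} use ∅
  B3 def {h} use {h,s}
  B4 def {s} use {s}
  B5 def {n,s} use {s}
  B6 def {d,r} use ∅
  B7 def {r} use ∅
  B8 def {i} use {d}
  B9 def {d,r} use {d}

Live sets:
  B0: in=∅ out={s}
  B1: in={s} out={s}
  B2: in={s} out={h,s}
  B3: in={h,s} out={s}
  B4: in={s} out={s}
  B5: in={s} out=∅
  B6: in=∅ out={d}
  B7: in=∅ out=∅
  B8: in={d} out={d}
  B9: in={d} out=∅

live-out(B1) = ["s"]

Answer: ["s"]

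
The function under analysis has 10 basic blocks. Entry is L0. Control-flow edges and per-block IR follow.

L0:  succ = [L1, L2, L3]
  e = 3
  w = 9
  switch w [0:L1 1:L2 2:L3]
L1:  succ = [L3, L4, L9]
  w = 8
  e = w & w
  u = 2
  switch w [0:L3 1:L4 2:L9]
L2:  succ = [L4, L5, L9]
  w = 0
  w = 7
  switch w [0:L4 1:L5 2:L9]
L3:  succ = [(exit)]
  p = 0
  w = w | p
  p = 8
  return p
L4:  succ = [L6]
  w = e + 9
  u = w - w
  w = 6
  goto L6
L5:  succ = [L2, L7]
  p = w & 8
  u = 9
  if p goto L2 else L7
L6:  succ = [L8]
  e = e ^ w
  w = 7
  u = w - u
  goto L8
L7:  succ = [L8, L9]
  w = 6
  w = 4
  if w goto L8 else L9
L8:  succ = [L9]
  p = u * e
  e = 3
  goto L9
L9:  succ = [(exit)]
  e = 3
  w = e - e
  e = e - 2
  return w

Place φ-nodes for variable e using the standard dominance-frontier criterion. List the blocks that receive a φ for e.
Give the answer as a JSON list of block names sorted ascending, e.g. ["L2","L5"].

Answer: ["L3", "L4", "L8", "L9"]

Derivation:
idom tree: L1←L0 L2←L0 L3←L0 L4←L0 L5←L2 L6←L4 L7←L5 L8←L0 L9←L0
Dom∩ at merges:
  L2: preds {L0,L5}: {L0} ∩ {L0,L2,L5} = {L0}; idom=L0
  L3: preds {L0,L1}: {L0} ∩ {L0,L1} = {L0}; idom=L0
  L4: preds {L1,L2}: {L0,L1} ∩ {L0,L2} = {L0}; idom=L0
  L8: preds {L6,L7}: {L0,L4,L6} ∩ {L0,L2,L5,L7} = {L0}; idom=L0
  L9: preds {L1,L2,L7,L8}: {L0,L1} ∩ {L0,L2} ∩ {L0,L2,L5,L7} ∩ {L0,L8} = {L0}; idom=L0

Frontier:
  join L2 pred L0: · stop@L0
  join L2 pred L5: L5→L2 stop@L0
  join L3 pred L0: · stop@L0
  join L3 pred L1: L1 stop@L0
  join L4 pred L1: L1 stop@L0
  join L4 pred L2: L2 stop@L0
  join L8 pred L6: L6→L4 stop@L0
  join L8 pred L7: L7→L5→L2 stop@L0
  join L9 pred L1: L1 stop@L0
  join L9 pred L2: L2 stop@L0
  join L9 pred L7: L7→L5→L2 stop@L0
  join L9 pred L8: L8 stop@L0
  L0 → ∅
  L1 → {L3,L4,L9}
  L2 → {L2,L4,L8,L9}
  L3 → ∅
  L4 → {L8}
  L5 → {L2,L8,L9}
  L6 → {L8}
  L7 → {L8,L9}
  L8 → {L9}
  L9 → ∅

φ for e: defs {L0,L1,L6,L8,L9}
  DF⁺ = {L3,L4,L8,L9}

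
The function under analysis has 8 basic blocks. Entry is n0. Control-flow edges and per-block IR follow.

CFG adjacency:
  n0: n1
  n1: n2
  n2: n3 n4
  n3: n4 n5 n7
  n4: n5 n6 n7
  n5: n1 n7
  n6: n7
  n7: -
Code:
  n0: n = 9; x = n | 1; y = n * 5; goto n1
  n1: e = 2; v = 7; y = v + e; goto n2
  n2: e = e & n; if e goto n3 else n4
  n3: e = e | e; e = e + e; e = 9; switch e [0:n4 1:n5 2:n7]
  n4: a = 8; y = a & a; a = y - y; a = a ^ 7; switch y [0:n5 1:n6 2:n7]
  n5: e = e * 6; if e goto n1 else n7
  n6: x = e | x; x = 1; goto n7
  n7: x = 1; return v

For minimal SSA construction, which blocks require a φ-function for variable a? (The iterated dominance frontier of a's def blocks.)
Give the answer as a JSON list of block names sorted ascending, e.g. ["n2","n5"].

Answer: ["n1", "n5", "n7"]

Analysis:
idom tree: n1←n0 n2←n1 n3←n2 n4←n2 n5←n2 n6←n4 n7←n2
Dom at joins:
  n1: preds {n0,n5}: {n0} ∩ {n0,n1,n2,n5} = {n0}; idom=n0
  n4: preds {n2,n3}: {n0,n1,n2} ∩ {n0,n1,n2,n3} = {n0,n1,n2}; idom=n2
  n5: preds {n3,n4}: {n0,n1,n2,n3} ∩ {n0,n1,n2,n4} = {n0,n1,n2}; idom=n2
  n7: preds {n3,n4,n5,n6}: {n0,n1,n2,n3} ∩ {n0,n1,n2,n4} ∩ {n0,n1,n2,n5} ∩ {n0,n1,n2,n4,n6} = {n0,n1,n2}; idom=n2

Frontier:
  n1←n0: walk · to n0
  n1←n5: walk n5→n2→n1 to n0
  n4←n2: walk · to n2
  n4←n3: walk n3 to n2
  n5←n3: walk n3 to n2
  n5←n4: walk n4 to n2
  n7←n3: walk n3 to n2
  n7←n4: walk n4 to n2
  n7←n5: walk n5 to n2
  n7←n6: walk n6→n4 to n2
  n0 → ∅
  n1 → {n1}
  n2 → {n1}
  n3 → {n4,n5,n7}
  n4 → {n5,n7}
  n5 → {n1,n7}
  n6 → {n7}
  n7 → ∅

φ for a: defs {n4}
  DF⁺ = {n1,n5,n7}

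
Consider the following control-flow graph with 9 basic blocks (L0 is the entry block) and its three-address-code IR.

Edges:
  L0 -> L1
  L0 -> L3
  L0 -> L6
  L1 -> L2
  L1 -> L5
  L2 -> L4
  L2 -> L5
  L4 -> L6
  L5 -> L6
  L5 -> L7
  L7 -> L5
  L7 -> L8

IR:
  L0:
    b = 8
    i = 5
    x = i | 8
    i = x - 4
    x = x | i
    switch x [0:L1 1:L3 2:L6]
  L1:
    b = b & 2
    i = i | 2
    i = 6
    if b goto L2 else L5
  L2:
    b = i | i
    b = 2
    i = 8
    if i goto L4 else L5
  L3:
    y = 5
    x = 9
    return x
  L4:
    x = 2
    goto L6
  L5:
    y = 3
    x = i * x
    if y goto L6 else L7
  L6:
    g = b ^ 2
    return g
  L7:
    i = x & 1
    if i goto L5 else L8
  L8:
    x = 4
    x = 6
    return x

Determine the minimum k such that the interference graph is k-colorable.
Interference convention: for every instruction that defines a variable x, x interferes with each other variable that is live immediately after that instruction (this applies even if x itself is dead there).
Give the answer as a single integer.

Block summaries:
  L0: {b,i,x} / ∅
  L1: {b,i} / {b,i}
  L2: {b,i} / {i}
  L3: {x,y} / ∅
  L4: {x} / ∅
  L5: {x,y} / {i,x}
  L6: {g} / {b}
  L7: {i} / {x}
  L8: {x} / ∅

Backward fixpoint:
  L0: in=∅ out={b,i,x}
  L1: in={b,i,x} out={b,i,x}
  L2: in={i,x} out={b,i,x}
  L3: in=∅ out=∅
  L4: in={b} out={b}
  L5: in={b,i,x} out={b,x}
  L6: in={b} out=∅
  L7: in={b,x} out={b,i,x}
  L8: in=∅ out=∅

Interference:
  b↔{i,x,y}
  g↔∅
  i↔{b,x,y}
  x↔{b,i,y}
  y↔{b,i,x}

Chromatic number:
  {b,i,x,y} pairwise interfere (4-clique) ⇒ χ ≥ 4
  4-colouring: R0={b,g}  R1={i}  R2={x}  R3={y}
  χ = 4

Answer: 4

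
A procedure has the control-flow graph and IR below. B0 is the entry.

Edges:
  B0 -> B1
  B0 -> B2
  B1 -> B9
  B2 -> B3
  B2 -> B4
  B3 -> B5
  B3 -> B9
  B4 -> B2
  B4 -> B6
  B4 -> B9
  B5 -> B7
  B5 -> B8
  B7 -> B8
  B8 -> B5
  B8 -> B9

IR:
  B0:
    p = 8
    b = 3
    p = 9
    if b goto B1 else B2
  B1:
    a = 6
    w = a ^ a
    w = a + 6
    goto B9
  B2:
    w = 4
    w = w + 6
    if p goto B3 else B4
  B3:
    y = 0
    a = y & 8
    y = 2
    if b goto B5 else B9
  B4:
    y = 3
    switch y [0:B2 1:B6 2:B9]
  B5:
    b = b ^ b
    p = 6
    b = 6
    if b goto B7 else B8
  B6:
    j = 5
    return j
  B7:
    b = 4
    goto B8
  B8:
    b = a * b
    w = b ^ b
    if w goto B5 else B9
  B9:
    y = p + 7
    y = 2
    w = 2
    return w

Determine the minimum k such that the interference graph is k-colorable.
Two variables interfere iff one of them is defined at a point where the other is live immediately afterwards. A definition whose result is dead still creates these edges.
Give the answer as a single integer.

Answer: 4

Analysis:
Block summaries:
  B0 def {b,p} use ∅
  B1 def {a,w} use ∅
  B2 def {w} use {p}
  B3 def {a,y} use {b}
  B4 def {y} use ∅
  B5 def {b,p} use {b}
  B6 def {j} use ∅
  B7 def {b} use ∅
  B8 def {b,w} use {a,b}
  B9 def {w,y} use {p}

Liveness:
  B0 li=∅ lo={b,p}
  B1 li={p} lo={p}
  B2 li={b,p} lo={b,p}
  B3 li={b,p} lo={a,b,p}
  B4 li={b,p} lo={b,p}
  B5 li={a,b} lo={a,b,p}
  B6 li=∅ lo=∅
  B7 li={a,p} lo={a,b,p}
  B8 li={a,b,p} lo={a,b,p}
  B9 li={p} lo=∅

Conflict graph:
  a: {b,p,w,y}
  b: {a,p,w,y}
  j: ∅
  p: {a,b,w,y}
  w: {a,b,p}
  y: {a,b,p}

Registers:
  lower bound: {a,b,p,w} mutually conflict ⇒ χ ≥ 4
  assign a→r0 b→r1 j→r0 p→r2 w→r3 y→r3 — no edge inside a register ⇒ χ ≤ 4
  χ = 4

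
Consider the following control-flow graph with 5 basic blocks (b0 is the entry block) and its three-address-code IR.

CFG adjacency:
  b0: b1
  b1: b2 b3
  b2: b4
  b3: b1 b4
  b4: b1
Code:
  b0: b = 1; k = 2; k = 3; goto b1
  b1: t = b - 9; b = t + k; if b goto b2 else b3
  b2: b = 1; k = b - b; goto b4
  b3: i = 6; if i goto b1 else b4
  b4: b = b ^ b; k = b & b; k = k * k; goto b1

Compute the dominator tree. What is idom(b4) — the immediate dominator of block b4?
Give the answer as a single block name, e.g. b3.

idom tree: b1←b0 b2←b1 b3←b1 b4←b1
Dom at joins:
  b1: preds {b0,b3,b4}: {b0} ∩ {b0,b1,b3} ∩ {b0,b1,b4} = {b0}; idom=b0
  b4: preds {b2,b3}: {b0,b1,b2} ∩ {b0,b1,b3} = {b0,b1}; idom=b1

idom(b4) = b1

Answer: b1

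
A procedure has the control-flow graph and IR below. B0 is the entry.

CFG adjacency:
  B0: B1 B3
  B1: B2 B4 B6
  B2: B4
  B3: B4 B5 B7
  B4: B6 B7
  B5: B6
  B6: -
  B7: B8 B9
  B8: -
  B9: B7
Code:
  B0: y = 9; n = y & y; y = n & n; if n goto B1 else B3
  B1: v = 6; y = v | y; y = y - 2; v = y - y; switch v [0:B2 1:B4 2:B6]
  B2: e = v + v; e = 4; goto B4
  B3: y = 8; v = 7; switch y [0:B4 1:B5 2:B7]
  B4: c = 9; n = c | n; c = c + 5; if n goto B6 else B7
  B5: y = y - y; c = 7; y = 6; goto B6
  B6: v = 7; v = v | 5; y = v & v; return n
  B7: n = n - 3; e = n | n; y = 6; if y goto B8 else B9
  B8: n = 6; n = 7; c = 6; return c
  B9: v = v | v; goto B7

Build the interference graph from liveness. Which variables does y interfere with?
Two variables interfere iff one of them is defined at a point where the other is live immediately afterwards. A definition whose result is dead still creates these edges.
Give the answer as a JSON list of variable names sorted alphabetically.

Per-block:
  B0: def={n,y} ue=∅
  B1: def={v,y} ue={y}
  B2: def={e} ue={v}
  B3: def={v,y} ue=∅
  B4: def={c,n} ue={n}
  B5: def={c,y} ue={y}
  B6: def={v,y} ue={n}
  B7: def={e,n,y} ue={n}
  B8: def={c,n} ue=∅
  B9: def={v} ue={v}

Liveness:
  B0 li=∅ lo={n,y}
  B1 li={n,y} lo={n,v}
  B2 li={n,v} lo={n,v}
  B3 li={n} lo={n,v,y}
  B4 li={n,v} lo={n,v}
  B5 li={n,y} lo={n}
  B6 li={n} lo=∅
  B7 li={n,v} lo={n,v}
  B8 li=∅ lo=∅
  B9 li={n,v} lo={n,v}

Interfere edges:
  c — {n,v}
  e — {n,v}
  n — {c,e,v,y}
  v — {c,e,n,y}
  y — {n,v}

N(y) = ["n", "v"]

Answer: ["n", "v"]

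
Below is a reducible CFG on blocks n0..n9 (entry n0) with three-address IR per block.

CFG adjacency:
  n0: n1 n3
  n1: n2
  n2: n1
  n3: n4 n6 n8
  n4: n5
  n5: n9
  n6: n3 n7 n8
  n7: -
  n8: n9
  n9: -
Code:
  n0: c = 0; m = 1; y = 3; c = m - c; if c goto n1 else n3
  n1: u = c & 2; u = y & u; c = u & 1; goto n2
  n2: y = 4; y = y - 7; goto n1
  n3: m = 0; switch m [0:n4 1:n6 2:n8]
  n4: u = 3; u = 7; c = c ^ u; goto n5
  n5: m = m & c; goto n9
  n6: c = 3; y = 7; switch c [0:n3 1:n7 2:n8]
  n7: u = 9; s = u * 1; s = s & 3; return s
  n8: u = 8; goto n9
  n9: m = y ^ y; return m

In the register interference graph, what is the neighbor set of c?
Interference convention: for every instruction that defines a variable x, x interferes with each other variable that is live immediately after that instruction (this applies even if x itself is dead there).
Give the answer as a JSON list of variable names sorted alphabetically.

Answer: ["m", "u", "y"]

Working:
def/use:
  n0 def {c,m,y} use ∅
  n1 def {c,u} use {c,y}
  n2 def {y} use ∅
  n3 def {m} use ∅
  n4 def {c,u} use {c}
  n5 def {m} use {c,m}
  n6 def {c,y} use ∅
  n7 def {s,u} use ∅
  n8 def {u} use ∅
  n9 def {m} use {y}

Live sets:
  n0 li=∅ lo={c,y}
  n1 li={c,y} lo={c}
  n2 li={c} lo={c,y}
  n3 li={c,y} lo={c,m,y}
  n4 li={c,m,y} lo={c,m,y}
  n5 li={c,m,y} lo={y}
  n6 li=∅ lo={c,y}
  n7 li=∅ lo=∅
  n8 li={y} lo={y}
  n9 li={y} lo=∅

Interfere edges:
  c: {m,u,y}
  m: {c,u,y}
  s: ∅
  u: {c,m,y}
  y: {c,m,u}

N(c) = ["m", "u", "y"]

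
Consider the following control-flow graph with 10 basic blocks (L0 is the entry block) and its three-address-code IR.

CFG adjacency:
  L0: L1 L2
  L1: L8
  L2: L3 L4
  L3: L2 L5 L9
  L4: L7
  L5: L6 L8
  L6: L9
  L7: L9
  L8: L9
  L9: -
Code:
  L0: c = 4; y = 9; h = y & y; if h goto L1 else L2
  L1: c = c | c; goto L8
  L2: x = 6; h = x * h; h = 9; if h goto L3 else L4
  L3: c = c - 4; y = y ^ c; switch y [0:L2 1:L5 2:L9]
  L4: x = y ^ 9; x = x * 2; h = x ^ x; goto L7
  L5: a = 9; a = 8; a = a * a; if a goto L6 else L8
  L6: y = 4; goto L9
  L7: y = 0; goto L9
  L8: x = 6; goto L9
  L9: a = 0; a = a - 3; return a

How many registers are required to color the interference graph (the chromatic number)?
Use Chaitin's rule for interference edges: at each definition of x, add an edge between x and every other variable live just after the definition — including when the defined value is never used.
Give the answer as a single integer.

def/use:
  L0: {c,h,y} / ∅
  L1: {c} / {c}
  L2: {h,x} / {h}
  L3: {c,y} / {c,y}
  L4: {h,x} / {y}
  L5: {a} / ∅
  L6: {y} / ∅
  L7: {y} / ∅
  L8: {x} / ∅
  L9: {a} / ∅

Live sets:
  L0: in=∅ out={c,h,y}
  L1: in={c} out=∅
  L2: in={c,h,y} out={c,h,y}
  L3: in={c,h,y} out={c,h,y}
  L4: in={y} out=∅
  L5: in=∅ out=∅
  L6: in=∅ out=∅
  L7: in=∅ out=∅
  L8: in=∅ out=∅
  L9: in=∅ out=∅

Conflict graph:
  a — ∅
  c — {h,x,y}
  h — {c,x,y}
  x — {c,h,y}
  y — {c,h,x}

Chromatic number:
  {c,h,x,y} pairwise interfere (4-clique) ⇒ χ ≥ 4
  assign a→c0 c→c0 h→c1 x→c2 y→c3 — no edge inside a register ⇒ χ ≤ 4
  χ = 4

Answer: 4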